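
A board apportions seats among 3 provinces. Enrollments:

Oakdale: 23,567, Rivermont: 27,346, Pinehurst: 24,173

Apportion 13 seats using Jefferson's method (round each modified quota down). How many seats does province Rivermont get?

5

Standard divisor 75086/13 ≈ 5775.846; standard quotas: Oakdale 4.080, Rivermont 4.735, Pinehurst 4.185.
Rounding down gives 4, 4, 4 = 12 seats, so the divisor must be adjusted.
With modified divisor 5200: modified quotas Oakdale 4.532, Rivermont 5.259, Pinehurst 4.649.
Rounding down: Oakdale 4, Rivermont 5, Pinehurst 4 (total 13).
Rivermont receives 5.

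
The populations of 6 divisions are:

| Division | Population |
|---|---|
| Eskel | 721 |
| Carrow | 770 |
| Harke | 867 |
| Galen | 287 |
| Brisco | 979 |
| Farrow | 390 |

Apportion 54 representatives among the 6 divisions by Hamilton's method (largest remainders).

Eskel 10, Carrow 10, Harke 12, Galen 4, Brisco 13, Farrow 5

Total 4014; standard divisor 4014/54 ≈ 74.333.
Standard quotas: Eskel 9.700, Carrow 10.359, Harke 11.664, Galen 3.861, Brisco 13.170, Farrow 5.247.
Lower quotas: Eskel 9, Carrow 10, Harke 11, Galen 3, Brisco 13, Farrow 5 (sum 51, leaving 3 seats).
Remainders in descending order: Galen 0.861, Eskel 0.700, Harke 0.664, Carrow 0.359, Farrow 0.247, Brisco 0.170.
Largest remainders: Galen, Eskel, Harke receive the extra seats.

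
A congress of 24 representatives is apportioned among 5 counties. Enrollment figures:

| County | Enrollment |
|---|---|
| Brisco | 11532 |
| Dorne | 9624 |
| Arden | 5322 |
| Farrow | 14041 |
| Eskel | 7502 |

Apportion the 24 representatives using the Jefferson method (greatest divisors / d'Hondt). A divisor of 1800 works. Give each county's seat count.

With modified divisor 1800: modified quotas Brisco 6.407, Dorne 5.347, Arden 2.957, Farrow 7.801, Eskel 4.168.
Rounding down: Brisco 6, Dorne 5, Arden 2, Farrow 7, Eskel 4 (total 24).

Brisco 6, Dorne 5, Arden 2, Farrow 7, Eskel 4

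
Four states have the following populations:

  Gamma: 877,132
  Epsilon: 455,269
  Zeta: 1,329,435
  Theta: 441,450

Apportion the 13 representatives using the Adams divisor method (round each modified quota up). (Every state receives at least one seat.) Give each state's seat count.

Standard divisor 3103286/13 ≈ 238714.308; standard quotas: Gamma 3.674, Epsilon 1.907, Zeta 5.569, Theta 1.849.
Rounding up gives 4, 2, 6, 2 = 14 seats, so the divisor must be adjusted.
With modified divisor 279100: modified quotas Gamma 3.143, Epsilon 1.631, Zeta 4.763, Theta 1.582.
Rounding up: Gamma 4, Epsilon 2, Zeta 5, Theta 2 (total 13).

Gamma 4, Epsilon 2, Zeta 5, Theta 2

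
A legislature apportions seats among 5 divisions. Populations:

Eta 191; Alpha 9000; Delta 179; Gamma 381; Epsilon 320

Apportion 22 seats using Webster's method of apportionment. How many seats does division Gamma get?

Standard divisor 10071/22 ≈ 457.773; standard quotas: Eta 0.417, Alpha 19.660, Delta 0.391, Gamma 0.832, Epsilon 0.699.
Rounding to the nearest integer gives Eta 0, Alpha 20, Delta 0, Gamma 1, Epsilon 1 — total 22, matching the house size, so no adjustment is needed.
Gamma receives 1.

1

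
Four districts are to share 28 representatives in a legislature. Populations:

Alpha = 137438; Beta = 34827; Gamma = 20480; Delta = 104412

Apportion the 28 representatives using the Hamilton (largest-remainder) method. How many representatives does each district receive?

The standard divisor is 297157/28 ≈ 10612.75.
Standard quotas: Alpha 12.9503, Beta 3.2816, Gamma 1.9298, Delta 9.8384.
Lower quotas: Alpha 12, Beta 3, Gamma 1, Delta 9 (sum 25, leaving 3 seats).
Remainders in descending order: Alpha 0.9503, Gamma 0.9298, Delta 0.8384, Beta 0.2816.
Largest remainders: Alpha, Gamma, Delta receive the extra seats.

Alpha 13, Beta 3, Gamma 2, Delta 10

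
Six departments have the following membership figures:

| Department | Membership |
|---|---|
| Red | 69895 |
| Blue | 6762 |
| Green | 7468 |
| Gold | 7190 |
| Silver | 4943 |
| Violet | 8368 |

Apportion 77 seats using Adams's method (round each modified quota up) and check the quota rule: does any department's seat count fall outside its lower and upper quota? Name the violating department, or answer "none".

Red

Standard quotas: Red 51.440, Blue 4.977, Green 5.496, Gold 5.292, Silver 3.638, Violet 6.158.
Adams allocation: Red 50, Blue 5, Green 6, Gold 6, Silver 4, Violet 6.
Red has quota 51.440 (lower 51, upper 52) but receives 50 — outside the quota interval.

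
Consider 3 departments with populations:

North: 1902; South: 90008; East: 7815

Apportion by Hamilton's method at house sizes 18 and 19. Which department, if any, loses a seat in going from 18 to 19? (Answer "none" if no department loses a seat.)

At 18 seats: North 0, South 16, East 2.
At 19 seats: North 0, South 17, East 2.
No department's allocation decreased.

none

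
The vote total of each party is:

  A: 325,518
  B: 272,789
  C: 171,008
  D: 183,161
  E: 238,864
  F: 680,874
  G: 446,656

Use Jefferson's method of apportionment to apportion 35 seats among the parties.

A=5; B=4; C=2; D=3; E=3; F=11; G=7

Standard divisor 2318870/35 ≈ 66253.429; standard quotas: A 4.913, B 4.117, C 2.581, D 2.765, E 3.605, F 10.277, G 6.742.
Rounding down gives 4, 4, 2, 2, 3, 10, 6 = 31 seats, so the divisor must be adjusted.
With modified divisor 60400: modified quotas A 5.389, B 4.516, C 2.831, D 3.032, E 3.955, F 11.273, G 7.395.
Rounding down: A 5, B 4, C 2, D 3, E 3, F 11, G 7 (total 35).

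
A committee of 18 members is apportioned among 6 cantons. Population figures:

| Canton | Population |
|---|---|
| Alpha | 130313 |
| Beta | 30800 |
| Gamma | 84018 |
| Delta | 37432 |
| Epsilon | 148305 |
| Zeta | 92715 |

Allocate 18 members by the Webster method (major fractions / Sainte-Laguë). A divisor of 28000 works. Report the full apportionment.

Alpha: 5; Beta: 1; Gamma: 3; Delta: 1; Epsilon: 5; Zeta: 3

With modified divisor 28000: modified quotas Alpha 4.654, Beta 1.100, Gamma 3.001, Delta 1.337, Epsilon 5.297, Zeta 3.311.
Rounding to the nearest integer: Alpha 5, Beta 1, Gamma 3, Delta 1, Epsilon 5, Zeta 3 (total 18).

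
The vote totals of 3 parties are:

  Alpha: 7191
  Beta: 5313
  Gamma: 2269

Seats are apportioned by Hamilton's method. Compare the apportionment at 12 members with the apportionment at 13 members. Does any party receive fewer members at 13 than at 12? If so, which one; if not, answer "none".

none

At 12 seats: Alpha 6, Beta 4, Gamma 2.
At 13 seats: Alpha 6, Beta 5, Gamma 2.
No party's allocation decreased.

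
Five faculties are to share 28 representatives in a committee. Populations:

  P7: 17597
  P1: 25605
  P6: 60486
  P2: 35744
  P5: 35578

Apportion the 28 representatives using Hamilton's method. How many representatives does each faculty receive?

P7=3, P1=4, P6=9, P2=6, P5=6

Total 175010; standard divisor 175010/28 ≈ 6250.357.
Standard quotas: P7 2.8154, P1 4.0966, P6 9.6772, P2 5.7187, P5 5.6922.
Lower quotas: P7 2, P1 4, P6 9, P2 5, P5 5 (sum 25, leaving 3 seats).
Remainders in descending order: P7 0.8154, P2 0.7187, P5 0.6922, P6 0.6772, P1 0.0966.
Largest remainders: P7, P2, P5 receive the extra seats.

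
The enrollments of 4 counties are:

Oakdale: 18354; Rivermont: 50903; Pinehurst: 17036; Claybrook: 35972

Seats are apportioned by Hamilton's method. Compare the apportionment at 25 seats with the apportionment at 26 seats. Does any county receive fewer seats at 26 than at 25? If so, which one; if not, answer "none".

At 25 seats: Oakdale 4, Rivermont 10, Pinehurst 4, Claybrook 7.
At 26 seats: Oakdale 4, Rivermont 11, Pinehurst 3, Claybrook 8.
Pinehurst drops from 4 to 3.

Pinehurst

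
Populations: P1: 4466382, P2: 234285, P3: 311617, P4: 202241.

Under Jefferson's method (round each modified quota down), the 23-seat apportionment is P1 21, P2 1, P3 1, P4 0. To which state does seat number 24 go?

Priority for the next seat is population ÷ (current seats + 1).
Priorities: P1 203017.364, P2 117142.500, P3 155808.500, P4 202241.000.
Highest priority: P1.

P1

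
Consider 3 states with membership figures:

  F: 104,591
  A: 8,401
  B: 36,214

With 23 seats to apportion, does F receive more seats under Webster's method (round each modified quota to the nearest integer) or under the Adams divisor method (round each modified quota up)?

Webster

Webster: F 16, A 1, B 6.
Adams: F 15, A 2, B 6.
F gets 16 under Webster and 15 under Adams.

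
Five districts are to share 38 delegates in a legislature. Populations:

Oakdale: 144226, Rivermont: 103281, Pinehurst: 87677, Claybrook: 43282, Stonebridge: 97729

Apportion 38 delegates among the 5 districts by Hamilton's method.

Oakdale 12, Rivermont 8, Pinehurst 7, Claybrook 3, Stonebridge 8

Total 476195; standard divisor 476195/38 ≈ 12531.447.
Standard quotas: Oakdale 11.5091, Rivermont 8.2417, Pinehurst 6.9966, Claybrook 3.4539, Stonebridge 7.7987.
Lower quotas: Oakdale 11, Rivermont 8, Pinehurst 6, Claybrook 3, Stonebridge 7 (sum 35, leaving 3 seats).
Remainders in descending order: Pinehurst 0.9966, Stonebridge 0.7987, Oakdale 0.5091, Claybrook 0.4539, Rivermont 0.2417.
The surplus seats go to Pinehurst, Stonebridge, Oakdale.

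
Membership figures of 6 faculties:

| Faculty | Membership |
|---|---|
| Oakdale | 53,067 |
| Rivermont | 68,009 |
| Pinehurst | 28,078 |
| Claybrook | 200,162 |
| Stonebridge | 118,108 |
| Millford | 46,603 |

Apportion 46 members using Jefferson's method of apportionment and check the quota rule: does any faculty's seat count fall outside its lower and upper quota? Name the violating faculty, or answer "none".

Standard quotas: Oakdale 4.749, Rivermont 6.086, Pinehurst 2.513, Claybrook 17.912, Stonebridge 10.569, Millford 4.170.
Jefferson allocation: Oakdale 5, Rivermont 6, Pinehurst 2, Claybrook 18, Stonebridge 11, Millford 4.
Every allocation lies between the lower and upper quota.

none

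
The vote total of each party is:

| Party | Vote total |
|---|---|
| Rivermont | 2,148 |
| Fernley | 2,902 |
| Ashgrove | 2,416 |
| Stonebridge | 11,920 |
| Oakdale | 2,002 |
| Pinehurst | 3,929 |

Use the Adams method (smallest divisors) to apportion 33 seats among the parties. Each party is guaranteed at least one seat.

Rivermont 3; Fernley 4; Ashgrove 3; Stonebridge 15; Oakdale 3; Pinehurst 5

Standard divisor 25317/33 ≈ 767.182; standard quotas: Rivermont 2.800, Fernley 3.783, Ashgrove 3.149, Stonebridge 15.537, Oakdale 2.610, Pinehurst 5.121.
Rounding up gives 3, 4, 4, 16, 3, 6 = 36 seats, so the divisor must be adjusted.
With modified divisor 830: modified quotas Rivermont 2.588, Fernley 3.496, Ashgrove 2.911, Stonebridge 14.361, Oakdale 2.412, Pinehurst 4.734.
Rounding up: Rivermont 3, Fernley 4, Ashgrove 3, Stonebridge 15, Oakdale 3, Pinehurst 5 (total 33).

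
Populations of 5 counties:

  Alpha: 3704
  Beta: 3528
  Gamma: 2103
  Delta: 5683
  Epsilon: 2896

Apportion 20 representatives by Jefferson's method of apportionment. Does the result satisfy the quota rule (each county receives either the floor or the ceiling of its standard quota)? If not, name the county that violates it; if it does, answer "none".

none

Standard quotas: Alpha 4.135, Beta 3.939, Gamma 2.348, Delta 6.345, Epsilon 3.233.
Jefferson allocation: Alpha 4, Beta 4, Gamma 2, Delta 7, Epsilon 3.
Every allocation lies between the lower and upper quota.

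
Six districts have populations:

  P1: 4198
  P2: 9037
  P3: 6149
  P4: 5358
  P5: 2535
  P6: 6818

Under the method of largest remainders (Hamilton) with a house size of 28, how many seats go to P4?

The standard divisor is 34095/28 ≈ 1217.679.
Standard quotas: P1 3.4475, P2 7.4215, P3 5.0498, P4 4.4002, P5 2.0818, P6 5.5992.
Lower quotas: P1 3, P2 7, P3 5, P4 4, P5 2, P6 5 (sum 26, leaving 2 seats).
Remainders in descending order: P6 0.5992, P1 0.4475, P2 0.4215, P4 0.4002, P5 0.0818, P3 0.0498.
Largest remainders: P6, P1 receive the extra seats.
P4 receives 4.

4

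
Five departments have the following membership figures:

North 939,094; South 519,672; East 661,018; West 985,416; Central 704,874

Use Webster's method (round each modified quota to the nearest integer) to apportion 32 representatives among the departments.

North 8, South 4, East 6, West 8, Central 6

Standard divisor 3810074/32 ≈ 119064.812; standard quotas: North 7.887, South 4.365, East 5.552, West 8.276, Central 5.920.
Rounding to the nearest integer gives North 8, South 4, East 6, West 8, Central 6 — total 32, matching the house size, so no adjustment is needed.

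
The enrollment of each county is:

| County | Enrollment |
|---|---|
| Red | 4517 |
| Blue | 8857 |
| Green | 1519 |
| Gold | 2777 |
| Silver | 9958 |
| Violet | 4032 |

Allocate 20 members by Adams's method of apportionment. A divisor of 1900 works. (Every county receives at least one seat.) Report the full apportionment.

Red: 3; Blue: 5; Green: 1; Gold: 2; Silver: 6; Violet: 3

With modified divisor 1900: modified quotas Red 2.377, Blue 4.662, Green 0.799, Gold 1.462, Silver 5.241, Violet 2.122.
Rounding up: Red 3, Blue 5, Green 1, Gold 2, Silver 6, Violet 3 (total 20).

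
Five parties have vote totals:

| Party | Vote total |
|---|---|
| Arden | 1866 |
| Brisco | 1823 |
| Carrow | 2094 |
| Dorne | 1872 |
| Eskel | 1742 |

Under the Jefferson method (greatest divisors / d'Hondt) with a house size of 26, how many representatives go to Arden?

Standard divisor 9397/26 ≈ 361.423; standard quotas: Arden 5.163, Brisco 5.044, Carrow 5.794, Dorne 5.180, Eskel 4.820.
Rounding down gives 5, 5, 5, 5, 4 = 24 seats, so the divisor must be adjusted.
With modified divisor 330: modified quotas Arden 5.655, Brisco 5.524, Carrow 6.345, Dorne 5.673, Eskel 5.279.
Rounding down: Arden 5, Brisco 5, Carrow 6, Dorne 5, Eskel 5 (total 26).
Arden receives 5.

5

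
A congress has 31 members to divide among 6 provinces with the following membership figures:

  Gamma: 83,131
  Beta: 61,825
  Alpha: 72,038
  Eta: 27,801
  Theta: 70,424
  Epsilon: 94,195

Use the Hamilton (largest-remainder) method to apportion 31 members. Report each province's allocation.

Gamma=6; Beta=5; Alpha=6; Eta=2; Theta=5; Epsilon=7

The standard divisor is 409414/31 ≈ 13206.903.
Standard quotas: Gamma 6.2945, Beta 4.6813, Alpha 5.4546, Eta 2.1050, Theta 5.3324, Epsilon 7.1323.
Lower quotas: Gamma 6, Beta 4, Alpha 5, Eta 2, Theta 5, Epsilon 7 (sum 29, leaving 2 seats).
Remainders in descending order: Beta 0.6813, Alpha 0.4546, Theta 0.3324, Gamma 0.2945, Epsilon 0.1323, Eta 0.1050.
Largest remainders: Beta, Alpha receive the extra seats.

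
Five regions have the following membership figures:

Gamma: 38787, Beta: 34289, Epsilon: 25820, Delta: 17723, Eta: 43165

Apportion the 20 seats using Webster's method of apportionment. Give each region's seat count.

Standard divisor 159784/20 ≈ 7989.2; standard quotas: Gamma 4.855, Beta 4.292, Epsilon 3.232, Delta 2.218, Eta 5.403.
Rounding to the nearest integer gives 5, 4, 3, 2, 5 = 19 seats, so the divisor must be adjusted.
With modified divisor 7700: modified quotas Gamma 5.037, Beta 4.453, Epsilon 3.353, Delta 2.302, Eta 5.606.
Rounding to the nearest integer: Gamma 5, Beta 4, Epsilon 3, Delta 2, Eta 6 (total 20).

Gamma 5, Beta 4, Epsilon 3, Delta 2, Eta 6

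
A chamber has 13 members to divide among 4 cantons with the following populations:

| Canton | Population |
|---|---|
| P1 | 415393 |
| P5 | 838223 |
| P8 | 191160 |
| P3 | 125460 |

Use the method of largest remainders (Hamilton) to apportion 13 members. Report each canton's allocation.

P1=3, P5=7, P8=2, P3=1

Total 1570236; standard divisor 1570236/13 ≈ 120787.385.
Standard quotas: P1 3.4390, P5 6.9397, P8 1.5826, P3 1.0387.
Lower quotas: P1 3, P5 6, P8 1, P3 1 (sum 11, leaving 2 seats).
Remainders in descending order: P5 0.9397, P8 0.5826, P1 0.4390, P3 0.0387.
Largest remainders: P5, P8 receive the extra seats.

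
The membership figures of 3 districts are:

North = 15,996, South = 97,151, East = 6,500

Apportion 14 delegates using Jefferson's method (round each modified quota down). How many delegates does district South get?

12

Standard divisor 119647/14 ≈ 8546.214; standard quotas: North 1.872, South 11.368, East 0.761.
Rounding down gives 1, 11, 0 = 12 seats, so the divisor must be adjusted.
With modified divisor 7700: modified quotas North 2.077, South 12.617, East 0.844.
Rounding down: North 2, South 12, East 0 (total 14).
South receives 12.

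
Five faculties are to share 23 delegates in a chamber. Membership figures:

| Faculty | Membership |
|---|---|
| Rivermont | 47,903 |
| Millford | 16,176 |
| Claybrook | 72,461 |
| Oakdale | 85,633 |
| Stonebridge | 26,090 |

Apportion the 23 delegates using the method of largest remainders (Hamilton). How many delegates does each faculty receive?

Total 248263; standard divisor 248263/23 ≈ 10794.043.
Standard quotas: Rivermont 4.4379, Millford 1.4986, Claybrook 6.7131, Oakdale 7.9334, Stonebridge 2.4171.
Lower quotas: Rivermont 4, Millford 1, Claybrook 6, Oakdale 7, Stonebridge 2 (sum 20, leaving 3 seats).
Remainders in descending order: Oakdale 0.9334, Claybrook 0.7131, Millford 0.4986, Rivermont 0.4379, Stonebridge 0.4171.
Largest remainders: Oakdale, Claybrook, Millford receive the extra seats.

Rivermont: 4; Millford: 2; Claybrook: 7; Oakdale: 8; Stonebridge: 2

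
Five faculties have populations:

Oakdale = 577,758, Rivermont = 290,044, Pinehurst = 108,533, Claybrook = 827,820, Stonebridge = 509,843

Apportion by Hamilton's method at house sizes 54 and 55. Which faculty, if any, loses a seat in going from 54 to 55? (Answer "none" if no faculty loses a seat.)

Pinehurst

At 54 seats: Oakdale 13, Rivermont 7, Pinehurst 3, Claybrook 19, Stonebridge 12.
At 55 seats: Oakdale 14, Rivermont 7, Pinehurst 2, Claybrook 20, Stonebridge 12.
Pinehurst drops from 3 to 2.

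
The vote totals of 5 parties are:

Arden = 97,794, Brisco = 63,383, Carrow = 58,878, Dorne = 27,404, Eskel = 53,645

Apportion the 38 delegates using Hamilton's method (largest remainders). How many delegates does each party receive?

Total 301104; standard divisor 301104/38 ≈ 7923.789.
Standard quotas: Arden 12.3418, Brisco 7.9991, Carrow 7.4305, Dorne 3.4584, Eskel 6.7701.
Lower quotas: Arden 12, Brisco 7, Carrow 7, Dorne 3, Eskel 6 (sum 35, leaving 3 seats).
Remainders in descending order: Brisco 0.9991, Eskel 0.7701, Dorne 0.4584, Carrow 0.4305, Arden 0.3418.
The surplus seats go to Brisco, Eskel, Dorne.

Arden 12; Brisco 8; Carrow 7; Dorne 4; Eskel 7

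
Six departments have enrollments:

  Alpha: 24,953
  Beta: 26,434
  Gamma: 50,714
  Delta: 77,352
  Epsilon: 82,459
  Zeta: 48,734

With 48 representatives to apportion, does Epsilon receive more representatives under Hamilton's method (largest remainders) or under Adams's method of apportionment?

Hamilton: Alpha 4, Beta 4, Gamma 8, Delta 12, Epsilon 13, Zeta 7.
Adams: Alpha 4, Beta 4, Gamma 8, Delta 12, Epsilon 12, Zeta 8.
Epsilon gets 13 under Hamilton and 12 under Adams.

Hamilton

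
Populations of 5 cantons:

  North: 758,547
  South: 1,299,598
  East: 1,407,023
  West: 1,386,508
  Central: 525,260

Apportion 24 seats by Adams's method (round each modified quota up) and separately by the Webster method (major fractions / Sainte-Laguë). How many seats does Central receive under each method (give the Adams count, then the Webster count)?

Adams: North 3, South 6, East 6, West 6, Central 3.
Webster: North 4, South 6, East 6, West 6, Central 2.
Central gets 3 under Adams and 2 under Webster.

3 and 2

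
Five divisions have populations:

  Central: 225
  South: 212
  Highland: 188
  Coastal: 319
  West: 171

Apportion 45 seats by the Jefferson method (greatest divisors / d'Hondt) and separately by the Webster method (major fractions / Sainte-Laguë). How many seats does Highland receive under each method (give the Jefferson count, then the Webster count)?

7 and 8

Jefferson: Central 9, South 9, Highland 7, Coastal 13, West 7.
Webster: Central 9, South 8, Highland 8, Coastal 13, West 7.
Highland gets 7 under Jefferson and 8 under Webster.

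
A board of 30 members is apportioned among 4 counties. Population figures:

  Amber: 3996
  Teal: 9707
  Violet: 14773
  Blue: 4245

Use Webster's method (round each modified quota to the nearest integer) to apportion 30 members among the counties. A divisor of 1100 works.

With modified divisor 1100: modified quotas Amber 3.633, Teal 8.825, Violet 13.430, Blue 3.859.
Rounding to the nearest integer: Amber 4, Teal 9, Violet 13, Blue 4 (total 30).

Amber=4, Teal=9, Violet=13, Blue=4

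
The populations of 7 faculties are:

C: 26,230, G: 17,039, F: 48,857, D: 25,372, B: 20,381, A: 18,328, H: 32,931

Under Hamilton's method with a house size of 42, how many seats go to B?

Standard divisor: 189138 ÷ 42 ≈ 4503.286.
Standard quotas: C 5.8246, G 3.7837, F 10.8492, D 5.6341, B 4.5258, A 4.0699, H 7.3127.
Lower quotas: C 5, G 3, F 10, D 5, B 4, A 4, H 7 (sum 38, leaving 4 seats).
Remainders in descending order: F 0.8492, C 0.8246, G 0.7837, D 0.6341, B 0.5258, H 0.3127, A 0.0699.
The surplus seats go to F, C, G, D.
B receives 4.

4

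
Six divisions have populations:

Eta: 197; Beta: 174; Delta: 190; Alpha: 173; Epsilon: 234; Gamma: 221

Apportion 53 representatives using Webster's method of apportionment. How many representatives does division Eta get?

Standard divisor 1189/53 ≈ 22.434; standard quotas: Eta 8.781, Beta 7.756, Delta 8.469, Alpha 7.712, Epsilon 10.431, Gamma 9.851.
Rounding to the nearest integer gives Eta 9, Beta 8, Delta 8, Alpha 8, Epsilon 10, Gamma 10 — total 53, matching the house size, so no adjustment is needed.
Eta receives 9.

9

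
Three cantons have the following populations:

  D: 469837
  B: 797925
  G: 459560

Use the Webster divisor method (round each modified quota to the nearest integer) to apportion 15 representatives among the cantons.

D 4, B 7, G 4

Standard divisor 1727322/15 ≈ 115154.8; standard quotas: D 4.080, B 6.929, G 3.991.
Rounding to the nearest integer gives D 4, B 7, G 4 — total 15, matching the house size, so no adjustment is needed.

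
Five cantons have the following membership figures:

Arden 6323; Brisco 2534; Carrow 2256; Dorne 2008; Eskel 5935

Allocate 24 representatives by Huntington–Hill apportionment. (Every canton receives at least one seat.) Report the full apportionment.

Arden: 8, Brisco: 3, Carrow: 3, Dorne: 3, Eskel: 7

With divisor 806: modified quotas Arden 7.845, Brisco 3.144, Carrow 2.799, Dorne 2.491, Eskel 7.364.
Geometric-mean thresholds: Arden √(7·8)=7.483, Brisco √(3·4)=3.464, Carrow √(2·3)=2.449, Dorne √(2·3)=2.449, Eskel √(7·8)=7.483.
Each quota rounded against its threshold gives Arden 8, Brisco 3, Carrow 3, Dorne 3, Eskel 7 (total 24).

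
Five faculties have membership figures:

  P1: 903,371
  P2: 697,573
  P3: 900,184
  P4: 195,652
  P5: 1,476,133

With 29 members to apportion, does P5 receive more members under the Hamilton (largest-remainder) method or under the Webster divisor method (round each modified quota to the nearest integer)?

Hamilton: P1 6, P2 5, P3 6, P4 2, P5 10.
Webster: P1 6, P2 5, P3 6, P4 1, P5 11.
P5 gets 10 under Hamilton and 11 under Webster.

Webster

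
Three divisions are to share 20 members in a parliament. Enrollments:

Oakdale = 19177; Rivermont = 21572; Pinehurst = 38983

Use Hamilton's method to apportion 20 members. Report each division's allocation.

Total 79732; standard divisor 79732/20 ≈ 3986.6.
Standard quotas: Oakdale 4.8104, Rivermont 5.4111, Pinehurst 9.7785.
Lower quotas: Oakdale 4, Rivermont 5, Pinehurst 9 (sum 18, leaving 2 seats).
Remainders in descending order: Oakdale 0.8104, Pinehurst 0.7785, Rivermont 0.4111.
Largest remainders: Oakdale, Pinehurst receive the extra seats.

Oakdale 5, Rivermont 5, Pinehurst 10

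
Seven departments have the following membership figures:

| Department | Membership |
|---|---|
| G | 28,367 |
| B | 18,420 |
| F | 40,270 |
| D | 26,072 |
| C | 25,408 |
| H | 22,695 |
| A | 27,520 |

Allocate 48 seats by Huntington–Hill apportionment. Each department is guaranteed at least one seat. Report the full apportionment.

With divisor 3972: modified quotas G 7.142, B 4.637, F 10.138, D 6.564, C 6.397, H 5.714, A 6.928.
Geometric-mean thresholds: G √(7·8)=7.483, B √(4·5)=4.472, F √(10·11)=10.488, D √(6·7)=6.481, C √(6·7)=6.481, H √(5·6)=5.477, A √(6·7)=6.481.
Each quota rounded against its threshold gives G 7, B 5, F 10, D 7, C 6, H 6, A 7 (total 48).

G: 7; B: 5; F: 10; D: 7; C: 6; H: 6; A: 7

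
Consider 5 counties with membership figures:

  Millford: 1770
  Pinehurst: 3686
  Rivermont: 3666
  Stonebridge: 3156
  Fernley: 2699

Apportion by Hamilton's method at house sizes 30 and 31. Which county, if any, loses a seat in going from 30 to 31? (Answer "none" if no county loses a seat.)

Fernley

At 30 seats: Millford 4, Pinehurst 7, Rivermont 7, Stonebridge 6, Fernley 6.
At 31 seats: Millford 4, Pinehurst 8, Rivermont 8, Stonebridge 6, Fernley 5.
Fernley drops from 6 to 5.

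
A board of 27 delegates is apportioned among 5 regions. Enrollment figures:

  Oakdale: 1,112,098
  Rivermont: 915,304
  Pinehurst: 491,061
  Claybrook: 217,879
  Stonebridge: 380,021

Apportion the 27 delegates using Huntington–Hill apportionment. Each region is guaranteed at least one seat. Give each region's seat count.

Oakdale=10, Rivermont=8, Pinehurst=4, Claybrook=2, Stonebridge=3

With divisor 113515: modified quotas Oakdale 9.797, Rivermont 8.063, Pinehurst 4.326, Claybrook 1.919, Stonebridge 3.348.
Geometric-mean thresholds: Oakdale √(9·10)=9.487, Rivermont √(8·9)=8.485, Pinehurst √(4·5)=4.472, Claybrook √(1·2)=1.414, Stonebridge √(3·4)=3.464.
Each quota rounded against its threshold gives Oakdale 10, Rivermont 8, Pinehurst 4, Claybrook 2, Stonebridge 3 (total 27).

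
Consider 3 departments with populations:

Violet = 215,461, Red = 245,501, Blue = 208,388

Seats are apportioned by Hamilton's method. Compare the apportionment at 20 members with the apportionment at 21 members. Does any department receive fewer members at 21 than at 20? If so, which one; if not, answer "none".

At 20 seats: Violet 7, Red 7, Blue 6.
At 21 seats: Violet 7, Red 8, Blue 6.
No department's allocation decreased.

none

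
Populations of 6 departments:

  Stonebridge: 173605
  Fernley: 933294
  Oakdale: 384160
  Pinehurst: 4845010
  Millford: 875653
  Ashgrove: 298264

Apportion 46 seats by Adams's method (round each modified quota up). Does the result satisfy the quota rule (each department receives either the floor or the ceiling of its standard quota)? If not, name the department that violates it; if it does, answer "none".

Pinehurst

Standard quotas: Stonebridge 1.063, Fernley 5.717, Oakdale 2.353, Pinehurst 29.677, Millford 5.364, Ashgrove 1.827.
Adams allocation: Stonebridge 1, Fernley 6, Oakdale 3, Pinehurst 28, Millford 6, Ashgrove 2.
Pinehurst has quota 29.677 (lower 29, upper 30) but receives 28 — outside the quota interval.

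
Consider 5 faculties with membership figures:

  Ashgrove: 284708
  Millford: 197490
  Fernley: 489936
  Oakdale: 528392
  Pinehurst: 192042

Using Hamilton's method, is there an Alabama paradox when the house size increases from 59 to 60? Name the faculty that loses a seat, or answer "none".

none

At 59 seats: Ashgrove 10, Millford 7, Fernley 17, Oakdale 18, Pinehurst 7.
At 60 seats: Ashgrove 10, Millford 7, Fernley 17, Oakdale 19, Pinehurst 7.
No faculty's allocation decreased.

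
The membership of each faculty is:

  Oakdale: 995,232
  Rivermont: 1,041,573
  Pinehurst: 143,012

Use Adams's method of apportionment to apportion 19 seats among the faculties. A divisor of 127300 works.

Oakdale=8, Rivermont=9, Pinehurst=2

With modified divisor 127300: modified quotas Oakdale 7.818, Rivermont 8.182, Pinehurst 1.123.
Rounding up: Oakdale 8, Rivermont 9, Pinehurst 2 (total 19).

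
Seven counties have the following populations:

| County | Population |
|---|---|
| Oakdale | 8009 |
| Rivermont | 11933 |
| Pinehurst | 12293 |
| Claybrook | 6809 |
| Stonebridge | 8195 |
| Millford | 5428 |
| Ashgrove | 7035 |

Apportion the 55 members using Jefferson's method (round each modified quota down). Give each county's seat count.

Standard divisor 59702/55 ≈ 1085.491; standard quotas: Oakdale 7.378, Rivermont 10.993, Pinehurst 11.325, Claybrook 6.273, Stonebridge 7.550, Millford 5.001, Ashgrove 6.481.
Rounding down gives 7, 10, 11, 6, 7, 5, 6 = 52 seats, so the divisor must be adjusted.
With modified divisor 1010: modified quotas Oakdale 7.930, Rivermont 11.815, Pinehurst 12.171, Claybrook 6.742, Stonebridge 8.114, Millford 5.374, Ashgrove 6.965.
Rounding down: Oakdale 7, Rivermont 11, Pinehurst 12, Claybrook 6, Stonebridge 8, Millford 5, Ashgrove 6 (total 55).

Oakdale 7, Rivermont 11, Pinehurst 12, Claybrook 6, Stonebridge 8, Millford 5, Ashgrove 6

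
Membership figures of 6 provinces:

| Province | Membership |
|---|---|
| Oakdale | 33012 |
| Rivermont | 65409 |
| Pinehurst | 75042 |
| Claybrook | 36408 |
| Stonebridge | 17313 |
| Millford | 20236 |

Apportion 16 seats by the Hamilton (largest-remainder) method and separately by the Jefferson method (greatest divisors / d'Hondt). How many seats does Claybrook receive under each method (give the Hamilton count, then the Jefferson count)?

Hamilton: Oakdale 2, Rivermont 4, Pinehurst 5, Claybrook 3, Stonebridge 1, Millford 1.
Jefferson: Oakdale 2, Rivermont 5, Pinehurst 5, Claybrook 2, Stonebridge 1, Millford 1.
Claybrook gets 3 under Hamilton and 2 under Jefferson.

3 and 2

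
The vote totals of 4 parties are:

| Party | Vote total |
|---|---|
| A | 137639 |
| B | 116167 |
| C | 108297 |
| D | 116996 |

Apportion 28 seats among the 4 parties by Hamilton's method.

A=8, B=7, C=6, D=7

The standard divisor is 479099/28 ≈ 17110.679.
Standard quotas: A 8.0440, B 6.7892, C 6.3292, D 6.8376.
Lower quotas: A 8, B 6, C 6, D 6 (sum 26, leaving 2 seats).
Remainders in descending order: D 0.8376, B 0.7892, C 0.3292, A 0.0440.
The surplus seats go to D, B.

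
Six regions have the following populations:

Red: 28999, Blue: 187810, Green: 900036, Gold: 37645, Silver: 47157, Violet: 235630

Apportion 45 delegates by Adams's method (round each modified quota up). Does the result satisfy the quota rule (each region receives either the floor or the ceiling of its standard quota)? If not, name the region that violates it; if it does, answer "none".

Standard quotas: Red 0.908, Blue 5.880, Green 28.179, Gold 1.179, Silver 1.476, Violet 7.377.
Adams allocation: Red 1, Blue 6, Green 27, Gold 2, Silver 2, Violet 7.
Green has quota 28.179 (lower 28, upper 29) but receives 27 — outside the quota interval.

Green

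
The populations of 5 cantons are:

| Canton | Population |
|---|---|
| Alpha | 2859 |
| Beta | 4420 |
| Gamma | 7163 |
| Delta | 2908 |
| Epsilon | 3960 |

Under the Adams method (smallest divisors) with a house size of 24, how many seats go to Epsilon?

Standard divisor 21310/24 ≈ 887.917; standard quotas: Alpha 3.220, Beta 4.978, Gamma 8.067, Delta 3.275, Epsilon 4.460.
Rounding up gives 4, 5, 9, 4, 5 = 27 seats, so the divisor must be adjusted.
With modified divisor 980: modified quotas Alpha 2.917, Beta 4.510, Gamma 7.309, Delta 2.967, Epsilon 4.041.
Rounding up: Alpha 3, Beta 5, Gamma 8, Delta 3, Epsilon 5 (total 24).
Epsilon receives 5.

5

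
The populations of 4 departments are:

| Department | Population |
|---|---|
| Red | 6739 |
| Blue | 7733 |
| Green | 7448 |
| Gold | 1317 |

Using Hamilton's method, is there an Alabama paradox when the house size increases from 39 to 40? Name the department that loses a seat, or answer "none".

none

At 39 seats: Red 11, Blue 13, Green 13, Gold 2.
At 40 seats: Red 12, Blue 13, Green 13, Gold 2.
No department's allocation decreased.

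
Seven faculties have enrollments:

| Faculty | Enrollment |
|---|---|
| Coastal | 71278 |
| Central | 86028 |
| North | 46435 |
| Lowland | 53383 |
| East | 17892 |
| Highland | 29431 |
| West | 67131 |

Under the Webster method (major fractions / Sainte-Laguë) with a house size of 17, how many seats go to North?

Standard divisor 371578/17 ≈ 21857.529; standard quotas: Coastal 3.261, Central 3.936, North 2.124, Lowland 2.442, East 0.819, Highland 1.346, West 3.071.
Rounding to the nearest integer gives 3, 4, 2, 2, 1, 1, 3 = 16 seats, so the divisor must be adjusted.
With modified divisor 20900: modified quotas Coastal 3.410, Central 4.116, North 2.222, Lowland 2.554, East 0.856, Highland 1.408, West 3.212.
Rounding to the nearest integer: Coastal 3, Central 4, North 2, Lowland 3, East 1, Highland 1, West 3 (total 17).
North receives 2.

2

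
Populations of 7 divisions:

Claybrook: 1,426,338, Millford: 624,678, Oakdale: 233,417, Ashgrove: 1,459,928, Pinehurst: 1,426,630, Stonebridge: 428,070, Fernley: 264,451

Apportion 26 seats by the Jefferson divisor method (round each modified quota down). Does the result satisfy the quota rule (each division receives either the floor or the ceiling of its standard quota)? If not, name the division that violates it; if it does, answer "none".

Standard quotas: Claybrook 6.325, Millford 2.770, Oakdale 1.035, Ashgrove 6.474, Pinehurst 6.326, Stonebridge 1.898, Fernley 1.173.
Jefferson allocation: Claybrook 6, Millford 3, Oakdale 1, Ashgrove 7, Pinehurst 6, Stonebridge 2, Fernley 1.
Every allocation lies between the lower and upper quota.

none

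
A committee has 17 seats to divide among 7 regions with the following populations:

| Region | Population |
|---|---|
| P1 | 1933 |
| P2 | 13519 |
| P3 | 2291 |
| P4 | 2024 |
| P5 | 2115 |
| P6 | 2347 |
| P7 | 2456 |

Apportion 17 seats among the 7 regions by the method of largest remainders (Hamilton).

P1 1, P2 9, P3 1, P4 1, P5 1, P6 2, P7 2

The standard divisor is 26685/17 ≈ 1569.706.
Standard quotas: P1 1.2314, P2 8.6124, P3 1.4595, P4 1.2894, P5 1.3474, P6 1.4952, P7 1.5646.
Lower quotas: P1 1, P2 8, P3 1, P4 1, P5 1, P6 1, P7 1 (sum 14, leaving 3 seats).
Remainders in descending order: P2 0.6124, P7 0.5646, P6 0.4952, P3 0.4595, P5 0.3474, P4 0.2894, P1 0.2314.
The surplus seats go to P2, P7, P6.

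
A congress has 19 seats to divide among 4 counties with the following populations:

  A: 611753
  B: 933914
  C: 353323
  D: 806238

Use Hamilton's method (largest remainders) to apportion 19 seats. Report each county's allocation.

The standard divisor is 2705228/19 ≈ 142380.421.
Standard quotas: A 4.2966, B 6.5593, C 2.4815, D 5.6626.
Lower quotas: A 4, B 6, C 2, D 5 (sum 17, leaving 2 seats).
Remainders in descending order: D 0.6626, B 0.5593, C 0.4815, A 0.2966.
The surplus seats go to D, B.

A=4; B=7; C=2; D=6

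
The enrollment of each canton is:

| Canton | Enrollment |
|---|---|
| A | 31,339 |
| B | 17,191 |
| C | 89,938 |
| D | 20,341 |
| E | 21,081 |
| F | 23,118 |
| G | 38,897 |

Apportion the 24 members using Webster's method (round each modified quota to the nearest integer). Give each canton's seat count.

A=3, B=2, C=9, D=2, E=2, F=2, G=4

Standard divisor 241905/24 ≈ 10079.375; standard quotas: A 3.109, B 1.706, C 8.923, D 2.018, E 2.091, F 2.294, G 3.859.
Rounding to the nearest integer gives A 3, B 2, C 9, D 2, E 2, F 2, G 4 — total 24, matching the house size, so no adjustment is needed.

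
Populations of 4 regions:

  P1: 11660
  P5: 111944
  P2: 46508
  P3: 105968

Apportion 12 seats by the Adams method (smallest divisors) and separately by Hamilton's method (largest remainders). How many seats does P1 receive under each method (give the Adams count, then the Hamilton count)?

1 and 0

Adams: P1 1, P5 5, P2 2, P3 4.
Hamilton: P1 0, P5 5, P2 2, P3 5.
P1 gets 1 under Adams and 0 under Hamilton.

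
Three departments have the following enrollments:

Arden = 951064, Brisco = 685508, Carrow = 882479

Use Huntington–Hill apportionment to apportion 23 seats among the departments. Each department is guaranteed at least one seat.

Arden 9, Brisco 6, Carrow 8

With divisor 108930: modified quotas Arden 8.731, Brisco 6.293, Carrow 8.101.
Geometric-mean thresholds: Arden √(8·9)=8.485, Brisco √(6·7)=6.481, Carrow √(8·9)=8.485.
Each quota rounded against its threshold gives Arden 9, Brisco 6, Carrow 8 (total 23).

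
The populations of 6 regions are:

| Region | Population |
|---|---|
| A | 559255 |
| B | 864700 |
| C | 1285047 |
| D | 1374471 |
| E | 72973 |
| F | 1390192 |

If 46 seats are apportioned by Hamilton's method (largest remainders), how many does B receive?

Total 5546638; standard divisor 5546638/46 ≈ 120579.087.
Standard quotas: A 4.6381, B 7.1712, C 10.6573, D 11.3989, E 0.6052, F 11.5293.
Lower quotas: A 4, B 7, C 10, D 11, E 0, F 11 (sum 43, leaving 3 seats).
Remainders in descending order: C 0.6573, A 0.6381, E 0.6052, F 0.5293, D 0.3989, B 0.1712.
Largest remainders: C, A, E receive the extra seats.
B receives 7.

7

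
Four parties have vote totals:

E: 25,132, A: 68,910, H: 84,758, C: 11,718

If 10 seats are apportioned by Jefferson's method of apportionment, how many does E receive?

1

Standard divisor 190518/10 ≈ 19051.8; standard quotas: E 1.319, A 3.617, H 4.449, C 0.615.
Rounding down gives 1, 3, 4, 0 = 8 seats, so the divisor must be adjusted.
With modified divisor 15500: modified quotas E 1.621, A 4.446, H 5.468, C 0.756.
Rounding down: E 1, A 4, H 5, C 0 (total 10).
E receives 1.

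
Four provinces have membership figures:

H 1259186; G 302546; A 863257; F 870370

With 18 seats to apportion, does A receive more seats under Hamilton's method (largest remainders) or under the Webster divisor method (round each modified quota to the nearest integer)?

Hamilton

Hamilton: H 7, G 1, A 5, F 5.
Webster: H 7, G 2, A 4, F 5.
A gets 5 under Hamilton and 4 under Webster.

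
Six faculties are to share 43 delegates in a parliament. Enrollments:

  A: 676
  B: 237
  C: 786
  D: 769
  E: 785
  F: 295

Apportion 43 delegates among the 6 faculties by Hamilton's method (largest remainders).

The standard divisor is 3548/43 ≈ 82.512.
Standard quotas: A 8.193, B 2.872, C 9.526, D 9.320, E 9.514, F 3.575.
Lower quotas: A 8, B 2, C 9, D 9, E 9, F 3 (sum 40, leaving 3 seats).
Remainders in descending order: B 0.872, F 0.575, C 0.526, E 0.514, D 0.320, A 0.193.
Largest remainders: B, F, C receive the extra seats.

A=8, B=3, C=10, D=9, E=9, F=4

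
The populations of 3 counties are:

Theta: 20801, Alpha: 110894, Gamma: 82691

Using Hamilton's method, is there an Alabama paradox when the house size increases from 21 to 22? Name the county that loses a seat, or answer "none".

none

At 21 seats: Theta 2, Alpha 11, Gamma 8.
At 22 seats: Theta 2, Alpha 11, Gamma 9.
No county's allocation decreased.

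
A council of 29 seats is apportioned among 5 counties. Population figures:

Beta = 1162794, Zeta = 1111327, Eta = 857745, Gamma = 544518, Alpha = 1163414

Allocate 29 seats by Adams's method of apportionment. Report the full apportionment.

Standard divisor 4839798/29 ≈ 166889.586; standard quotas: Beta 6.967, Zeta 6.659, Eta 5.140, Gamma 3.263, Alpha 6.971.
Rounding up gives 7, 7, 6, 4, 7 = 31 seats, so the divisor must be adjusted.
With modified divisor 183400: modified quotas Beta 6.340, Zeta 6.060, Eta 4.677, Gamma 2.969, Alpha 6.344.
Rounding up: Beta 7, Zeta 7, Eta 5, Gamma 3, Alpha 7 (total 29).

Beta=7, Zeta=7, Eta=5, Gamma=3, Alpha=7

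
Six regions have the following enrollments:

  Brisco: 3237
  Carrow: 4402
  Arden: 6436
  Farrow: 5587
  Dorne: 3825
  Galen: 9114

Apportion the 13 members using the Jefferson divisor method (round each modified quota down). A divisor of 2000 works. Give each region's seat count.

With modified divisor 2000: modified quotas Brisco 1.619, Carrow 2.201, Arden 3.218, Farrow 2.793, Dorne 1.913, Galen 4.557.
Rounding down: Brisco 1, Carrow 2, Arden 3, Farrow 2, Dorne 1, Galen 4 (total 13).

Brisco 1, Carrow 2, Arden 3, Farrow 2, Dorne 1, Galen 4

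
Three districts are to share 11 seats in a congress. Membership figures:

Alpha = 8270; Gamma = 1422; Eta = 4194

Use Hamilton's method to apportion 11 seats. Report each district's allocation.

The standard divisor is 13886/11 ≈ 1262.364.
Standard quotas: Alpha 6.5512, Gamma 1.1265, Eta 3.3223.
Lower quotas: Alpha 6, Gamma 1, Eta 3 (sum 10, leaving 1 seat).
Remainders in descending order: Alpha 0.5512, Eta 0.3223, Gamma 0.1265.
The surplus seat goes to Alpha.

Alpha: 7; Gamma: 1; Eta: 3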